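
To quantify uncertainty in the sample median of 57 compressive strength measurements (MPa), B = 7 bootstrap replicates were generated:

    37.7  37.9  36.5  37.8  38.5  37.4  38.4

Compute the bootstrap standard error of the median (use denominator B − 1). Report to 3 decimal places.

SE* = 0.670

Bootstrap SE is the standard deviation of the 7 replicate medians.
Mean of replicates: (37.7 + 37.9 + 36.5 + 37.8 + 38.5 + 37.4 + 38.4) / 7 = 264.2000 / 7 = 37.7429
Sum of squared deviations: (−0.0429)² + (+0.1571)² + (−1.2429)² + (+0.0571)² + (+0.7571)² + (−0.3429)² + (+0.6571)² = 2.6971
Variance = 2.6971 / 6 = 0.4495
SE* = √0.4495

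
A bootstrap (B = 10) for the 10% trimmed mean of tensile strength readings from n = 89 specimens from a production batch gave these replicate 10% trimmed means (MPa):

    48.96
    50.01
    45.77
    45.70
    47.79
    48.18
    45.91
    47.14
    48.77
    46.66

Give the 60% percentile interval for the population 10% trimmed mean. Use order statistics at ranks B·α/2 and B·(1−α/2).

Sorted replicates: 45.70, 45.77, 45.91, 46.66, 47.14, 47.79, 48.18, 48.77, 48.96, 50.01
α = 0.40; lower rank = 10 × 0.200 = 2; upper rank = 10 × 0.800 = 8.
The 2nd smallest replicate is 45.77; the 8th is 48.77.

(45.77, 48.77)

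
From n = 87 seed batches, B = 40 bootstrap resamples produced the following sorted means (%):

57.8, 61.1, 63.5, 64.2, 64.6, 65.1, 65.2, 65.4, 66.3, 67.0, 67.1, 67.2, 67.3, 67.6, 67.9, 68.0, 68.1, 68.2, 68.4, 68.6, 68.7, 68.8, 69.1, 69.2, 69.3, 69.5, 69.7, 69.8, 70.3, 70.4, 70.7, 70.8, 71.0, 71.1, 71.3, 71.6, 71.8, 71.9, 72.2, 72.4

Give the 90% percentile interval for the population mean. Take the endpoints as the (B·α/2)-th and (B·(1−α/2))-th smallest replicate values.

(61.1, 71.9)

α = 0.10; lower rank = 40 × 0.050 = 2; upper rank = 40 × 0.950 = 38.
The 2nd smallest replicate is 61.1; the 38th is 71.9.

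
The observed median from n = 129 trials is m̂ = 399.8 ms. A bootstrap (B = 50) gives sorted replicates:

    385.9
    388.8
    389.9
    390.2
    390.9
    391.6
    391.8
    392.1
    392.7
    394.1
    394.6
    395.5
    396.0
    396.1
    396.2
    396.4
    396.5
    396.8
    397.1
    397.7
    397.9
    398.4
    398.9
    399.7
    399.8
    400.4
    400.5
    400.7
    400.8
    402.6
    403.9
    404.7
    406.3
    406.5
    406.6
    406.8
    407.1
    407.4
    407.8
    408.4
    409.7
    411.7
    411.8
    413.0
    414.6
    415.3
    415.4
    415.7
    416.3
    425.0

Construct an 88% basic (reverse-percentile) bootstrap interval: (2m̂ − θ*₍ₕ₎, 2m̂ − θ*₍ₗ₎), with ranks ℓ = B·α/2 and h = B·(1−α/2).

(384.2, 409.7)

Percentile endpoints at ranks 3 and 47: θ*₍3₎ = 389.9, θ*₍47₎ = 415.4.
Basic interval reflects these around m̂:
  lower = 2 × 399.8 − 415.4 = 384.2
  upper = 2 × 399.8 − 389.9 = 409.7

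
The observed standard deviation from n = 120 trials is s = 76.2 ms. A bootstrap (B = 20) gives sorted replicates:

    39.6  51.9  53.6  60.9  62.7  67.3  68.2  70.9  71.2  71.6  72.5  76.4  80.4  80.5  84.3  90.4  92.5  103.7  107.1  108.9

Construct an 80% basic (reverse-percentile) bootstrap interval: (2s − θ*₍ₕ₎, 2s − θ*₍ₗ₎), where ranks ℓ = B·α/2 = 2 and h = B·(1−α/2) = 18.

Percentile endpoints at ranks 2 and 18: θ*₍2₎ = 51.9, θ*₍18₎ = 103.7.
Basic interval reflects these around s:
  lower = 2 × 76.2 − 103.7 = 48.7
  upper = 2 × 76.2 − 51.9 = 100.5

(48.7, 100.5)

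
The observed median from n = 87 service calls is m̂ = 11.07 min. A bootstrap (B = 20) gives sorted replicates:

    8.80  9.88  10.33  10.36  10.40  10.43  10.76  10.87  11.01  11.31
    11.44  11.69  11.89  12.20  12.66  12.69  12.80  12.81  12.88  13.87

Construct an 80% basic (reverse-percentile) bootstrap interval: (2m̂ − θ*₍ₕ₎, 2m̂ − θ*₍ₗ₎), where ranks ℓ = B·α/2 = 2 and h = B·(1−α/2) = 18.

Percentile endpoints at ranks 2 and 18: θ*₍2₎ = 9.88, θ*₍18₎ = 12.81.
Basic interval reflects these around m̂:
  lower = 2 × 11.07 − 12.81 = 9.33
  upper = 2 × 11.07 − 9.88 = 12.26

(9.33, 12.26)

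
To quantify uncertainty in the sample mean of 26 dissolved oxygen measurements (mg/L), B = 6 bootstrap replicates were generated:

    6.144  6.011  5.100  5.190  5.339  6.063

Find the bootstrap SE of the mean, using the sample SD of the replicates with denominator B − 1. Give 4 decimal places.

SE* = 0.4807

Bootstrap SE is the standard deviation of the 6 replicate means.
Mean of replicates: (6.144 + 6.011 + 5.100 + 5.190 + 5.339 + 6.063) / 6 = 33.84700 / 6 = 5.64117
Sum of squared deviations: (+0.50283)² + (+0.36983)² + (−0.54117)² + (−0.45117)² + (−0.30217)² + (+0.42183)² = 1.15528
Variance = 1.15528 / 5 = 0.23106
SE* = √0.23106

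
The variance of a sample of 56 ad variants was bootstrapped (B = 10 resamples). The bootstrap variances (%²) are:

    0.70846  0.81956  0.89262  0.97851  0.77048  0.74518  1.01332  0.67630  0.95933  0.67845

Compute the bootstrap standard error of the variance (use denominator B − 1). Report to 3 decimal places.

Bootstrap SE is the standard deviation of the 10 replicate variances.
Mean of replicates: (0.70846 + 0.81956 + 0.89262 + 0.97851 + 0.77048 + 0.74518 + 1.01332 + 0.67630 + 0.95933 + 0.67845) / 10 = 8.242210 / 10 = 0.824221
Sum of squared deviations: (−0.115761)² + (−0.004661)² + (+0.068399)² + (+0.154289)² + (−0.053741)² + (−0.079041)² + (+0.189099)² + (−0.147921)² + (+0.135109)² + (−0.145771)² = 0.148184
Variance = 0.148184 / 9 = 0.016465
SE* = √0.016465

SE* = 0.128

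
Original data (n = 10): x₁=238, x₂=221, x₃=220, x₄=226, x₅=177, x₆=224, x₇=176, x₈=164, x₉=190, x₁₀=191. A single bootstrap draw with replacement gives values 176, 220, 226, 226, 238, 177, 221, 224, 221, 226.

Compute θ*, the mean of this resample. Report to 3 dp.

Mean = (176 + 220 + 226 + 226 + 238 + 177 + 221 + 224 + 221 + 226) / 10 = 2155.0 / 10 = 215.500

θ* = 215.500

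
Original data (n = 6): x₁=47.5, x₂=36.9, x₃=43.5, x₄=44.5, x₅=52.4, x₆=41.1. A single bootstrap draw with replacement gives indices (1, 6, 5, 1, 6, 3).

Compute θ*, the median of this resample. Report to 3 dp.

Resample values: 47.5, 41.1, 52.4, 47.5, 41.1, 43.5.
Sorted: 41.1, 41.1, 43.5, 47.5, 47.5, 52.4
Median = average of the two middle values = 45.500

θ* = 45.500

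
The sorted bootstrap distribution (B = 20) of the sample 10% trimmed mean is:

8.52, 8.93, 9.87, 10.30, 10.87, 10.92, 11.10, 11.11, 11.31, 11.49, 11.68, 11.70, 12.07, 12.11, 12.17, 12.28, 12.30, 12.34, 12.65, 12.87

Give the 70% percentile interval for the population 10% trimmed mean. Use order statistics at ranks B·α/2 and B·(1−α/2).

α = 0.30; lower rank = 20 × 0.150 = 3; upper rank = 20 × 0.850 = 17.
The 3rd smallest replicate is 9.87; the 17th is 12.30.

(9.87, 12.30)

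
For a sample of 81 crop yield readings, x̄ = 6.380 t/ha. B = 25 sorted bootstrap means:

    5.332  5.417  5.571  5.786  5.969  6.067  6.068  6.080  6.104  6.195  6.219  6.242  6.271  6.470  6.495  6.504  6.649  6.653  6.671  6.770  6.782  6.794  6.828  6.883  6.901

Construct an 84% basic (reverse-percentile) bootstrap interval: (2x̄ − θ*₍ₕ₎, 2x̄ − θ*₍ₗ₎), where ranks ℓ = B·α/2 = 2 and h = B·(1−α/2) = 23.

(5.932, 7.343)

Percentile endpoints at ranks 2 and 23: θ*₍2₎ = 5.417, θ*₍23₎ = 6.828.
Basic interval reflects these around x̄:
  lower = 2 × 6.380 − 6.828 = 5.932
  upper = 2 × 6.380 − 5.417 = 7.343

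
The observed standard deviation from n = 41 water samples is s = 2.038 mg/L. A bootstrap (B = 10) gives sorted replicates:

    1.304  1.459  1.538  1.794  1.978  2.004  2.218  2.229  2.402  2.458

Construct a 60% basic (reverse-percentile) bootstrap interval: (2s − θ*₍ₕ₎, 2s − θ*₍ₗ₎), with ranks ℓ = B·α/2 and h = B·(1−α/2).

(1.847, 2.617)

Percentile endpoints at ranks 2 and 8: θ*₍2₎ = 1.459, θ*₍8₎ = 2.229.
Basic interval reflects these around s:
  lower = 2 × 2.038 − 2.229 = 1.847
  upper = 2 × 2.038 − 1.459 = 2.617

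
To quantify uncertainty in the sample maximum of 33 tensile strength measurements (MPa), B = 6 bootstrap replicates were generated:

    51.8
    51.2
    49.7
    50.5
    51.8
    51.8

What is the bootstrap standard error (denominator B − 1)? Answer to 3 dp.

SE* = 0.871

Bootstrap SE is the standard deviation of the 6 replicate maximums.
Mean of replicates: (51.8 + 51.2 + 49.7 + 50.5 + 51.8 + 51.8) / 6 = 306.8000 / 6 = 51.1333
Sum of squared deviations: (+0.6667)² + (+0.0667)² + (−1.4333)² + (−0.6333)² + (+0.6667)² + (+0.6667)² = 3.7933
Variance = 3.7933 / 5 = 0.7587
SE* = √0.7587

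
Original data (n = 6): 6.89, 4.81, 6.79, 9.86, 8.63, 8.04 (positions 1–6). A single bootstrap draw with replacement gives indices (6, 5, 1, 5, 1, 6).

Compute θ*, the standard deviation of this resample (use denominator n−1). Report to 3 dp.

Resample values: 8.04, 8.63, 6.89, 8.63, 6.89, 8.04.
Mean = 7.8533; sum of squared deviations = 3.1321
s² = 3.1321 / 5 = 0.6264
s = √0.6264 = 0.791

θ* = 0.791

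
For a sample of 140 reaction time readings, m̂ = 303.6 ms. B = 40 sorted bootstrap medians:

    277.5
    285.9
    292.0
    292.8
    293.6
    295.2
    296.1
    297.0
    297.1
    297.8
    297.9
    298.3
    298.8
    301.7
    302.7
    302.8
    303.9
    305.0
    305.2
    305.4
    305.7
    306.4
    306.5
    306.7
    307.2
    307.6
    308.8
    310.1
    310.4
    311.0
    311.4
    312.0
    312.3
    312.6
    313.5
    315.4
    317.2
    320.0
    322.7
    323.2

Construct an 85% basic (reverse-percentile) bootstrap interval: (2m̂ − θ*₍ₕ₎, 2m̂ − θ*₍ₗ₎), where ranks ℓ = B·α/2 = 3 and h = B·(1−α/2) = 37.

Percentile endpoints at ranks 3 and 37: θ*₍3₎ = 292.0, θ*₍37₎ = 317.2.
Basic interval reflects these around m̂:
  lower = 2 × 303.6 − 317.2 = 290.0
  upper = 2 × 303.6 − 292.0 = 315.2

(290.0, 315.2)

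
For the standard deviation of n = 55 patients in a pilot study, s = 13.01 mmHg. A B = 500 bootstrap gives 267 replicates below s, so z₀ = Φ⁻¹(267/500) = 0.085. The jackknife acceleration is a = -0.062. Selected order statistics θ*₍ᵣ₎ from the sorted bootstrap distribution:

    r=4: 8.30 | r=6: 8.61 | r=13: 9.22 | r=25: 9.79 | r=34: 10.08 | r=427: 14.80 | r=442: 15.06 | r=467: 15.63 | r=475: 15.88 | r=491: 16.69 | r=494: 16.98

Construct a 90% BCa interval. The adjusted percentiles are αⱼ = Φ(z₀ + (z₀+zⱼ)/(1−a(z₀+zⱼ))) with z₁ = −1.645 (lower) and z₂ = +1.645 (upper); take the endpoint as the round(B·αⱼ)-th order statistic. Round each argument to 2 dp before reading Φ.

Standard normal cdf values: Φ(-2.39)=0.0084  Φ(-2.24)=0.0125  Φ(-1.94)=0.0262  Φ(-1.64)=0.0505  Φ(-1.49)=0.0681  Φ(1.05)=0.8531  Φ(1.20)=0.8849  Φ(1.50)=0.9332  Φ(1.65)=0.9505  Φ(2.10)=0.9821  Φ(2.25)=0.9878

(9.79, 15.88)

Lower: z₀ + z₁ = 0.085 + (-1.645) = -1.560; 1 − a(z₀+z₁) = 1 − (-0.062)(-1.560) = 0.9033; argument = 0.085 + (-1.560)/0.9033 = -1.6420 → -1.64.
α₁ = Φ(-1.64) = 0.0505; rank = round(500 × 0.0505) = 25; θ*₍25₎ = 9.79.
Upper: z₀ + z₂ = 1.730; 1 − a(z₀+z₂) = 1.1073; argument = 1.6474 → 1.65; α₂ = 0.9505; rank = 475; θ*₍475₎ = 15.88.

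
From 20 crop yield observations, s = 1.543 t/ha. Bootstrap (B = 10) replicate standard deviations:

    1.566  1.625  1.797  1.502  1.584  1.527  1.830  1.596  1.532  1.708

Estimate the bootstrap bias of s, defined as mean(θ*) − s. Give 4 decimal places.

mean(θ*) = (1.566 + 1.625 + 1.797 + 1.502 + 1.584 + 1.527 + 1.830 + 1.596 + 1.532 + 1.708) / 10 = 1.62670
bias = 1.62670 − 1.543

bias = +0.0837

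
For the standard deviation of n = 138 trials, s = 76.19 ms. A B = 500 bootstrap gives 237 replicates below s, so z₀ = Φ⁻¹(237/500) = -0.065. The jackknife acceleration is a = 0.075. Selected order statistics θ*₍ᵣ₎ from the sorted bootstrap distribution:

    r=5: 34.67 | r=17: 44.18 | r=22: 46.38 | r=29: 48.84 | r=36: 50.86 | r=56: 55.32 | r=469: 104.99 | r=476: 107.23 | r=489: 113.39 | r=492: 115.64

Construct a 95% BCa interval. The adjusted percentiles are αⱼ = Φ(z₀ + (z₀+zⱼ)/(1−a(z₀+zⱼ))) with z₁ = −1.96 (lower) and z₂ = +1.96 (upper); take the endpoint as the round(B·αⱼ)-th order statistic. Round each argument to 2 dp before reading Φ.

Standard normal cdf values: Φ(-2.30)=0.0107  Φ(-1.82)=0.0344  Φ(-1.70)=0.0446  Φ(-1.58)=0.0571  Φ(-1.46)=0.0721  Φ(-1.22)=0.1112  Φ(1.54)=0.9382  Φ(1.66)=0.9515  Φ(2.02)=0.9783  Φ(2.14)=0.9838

Lower: z₀ + z₁ = -0.065 + (-1.960) = -2.025; 1 − a(z₀+z₁) = 1 − (0.075)(-2.025) = 1.1519; argument = -0.065 + (-2.025)/1.1519 = -1.8230 → -1.82.
α₁ = Φ(-1.82) = 0.0344; rank = round(500 × 0.0344) = 17; θ*₍17₎ = 44.18.
Upper: z₀ + z₂ = 1.895; 1 − a(z₀+z₂) = 0.8579; argument = 2.1439 → 2.14; α₂ = 0.9838; rank = 492; θ*₍492₎ = 115.64.

(44.18, 115.64)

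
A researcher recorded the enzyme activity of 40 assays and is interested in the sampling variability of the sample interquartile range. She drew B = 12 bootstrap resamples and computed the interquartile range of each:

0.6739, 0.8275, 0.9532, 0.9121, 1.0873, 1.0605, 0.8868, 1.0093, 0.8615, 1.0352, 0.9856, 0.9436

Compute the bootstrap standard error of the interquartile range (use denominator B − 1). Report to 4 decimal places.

SE* = 0.1150

Bootstrap SE is the standard deviation of the 12 replicate interquartile ranges.
Mean of replicates: (0.6739 + 0.8275 + 0.9532 + 0.9121 + 1.0873 + 1.0605 + 0.8868 + 1.0093 + 0.8615 + 1.0352 + 0.9856 + 0.9436) / 12 = 11.23650 / 12 = 0.93637
Sum of squared deviations: (−0.26247)² + (−0.10887)² + (+0.01683)² + (−0.02427)² + (+0.15092)² + (+0.12413)² + (−0.04957)² + (+0.07293)² + (−0.07487)² + (+0.09882)² + (+0.04923)² + (+0.00723)² = 0.14543
Variance = 0.14543 / 11 = 0.01322
SE* = √0.01322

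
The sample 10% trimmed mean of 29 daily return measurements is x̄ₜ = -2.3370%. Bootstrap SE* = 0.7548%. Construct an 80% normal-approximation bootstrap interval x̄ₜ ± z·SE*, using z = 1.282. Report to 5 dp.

Margin = 1.282 × 0.7548 = 0.967654
Interval: -2.3370 ± 0.967654

(-3.30465, -1.36935)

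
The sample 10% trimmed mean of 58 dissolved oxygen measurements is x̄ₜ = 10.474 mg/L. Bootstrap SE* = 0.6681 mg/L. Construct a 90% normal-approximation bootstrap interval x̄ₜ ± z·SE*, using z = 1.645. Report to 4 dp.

(9.3750, 11.5730)

Margin = 1.645 × 0.6681 = 1.09902
Interval: 10.474 ± 1.09902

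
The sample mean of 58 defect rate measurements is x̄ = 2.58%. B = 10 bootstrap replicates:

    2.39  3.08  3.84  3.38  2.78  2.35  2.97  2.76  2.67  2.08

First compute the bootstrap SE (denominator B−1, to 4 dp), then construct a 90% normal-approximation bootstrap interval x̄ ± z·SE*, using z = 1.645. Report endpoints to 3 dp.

Mean of replicates = 2.8300; sum of squared deviations = 2.4242; SE* = √(2.4242/9) = 0.5190
Margin = 1.645 × 0.5190 = 0.8538
Interval: 2.58 ± 0.8538

(1.726, 3.434)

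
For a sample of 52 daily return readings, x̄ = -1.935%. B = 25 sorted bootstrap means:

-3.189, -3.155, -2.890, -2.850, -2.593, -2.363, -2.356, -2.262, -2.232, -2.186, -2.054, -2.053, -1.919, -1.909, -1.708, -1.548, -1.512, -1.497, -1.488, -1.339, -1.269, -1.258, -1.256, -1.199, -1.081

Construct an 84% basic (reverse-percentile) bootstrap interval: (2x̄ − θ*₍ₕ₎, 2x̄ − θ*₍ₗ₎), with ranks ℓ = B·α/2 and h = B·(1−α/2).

Percentile endpoints at ranks 2 and 23: θ*₍2₎ = -3.155, θ*₍23₎ = -1.256.
Basic interval reflects these around x̄:
  lower = 2 × -1.935 − -1.256 = -2.614
  upper = 2 × -1.935 − -3.155 = -0.715

(-2.614, -0.715)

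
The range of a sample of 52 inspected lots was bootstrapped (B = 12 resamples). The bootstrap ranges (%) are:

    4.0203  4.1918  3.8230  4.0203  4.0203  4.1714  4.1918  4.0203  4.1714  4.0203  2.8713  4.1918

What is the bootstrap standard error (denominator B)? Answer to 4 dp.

Bootstrap SE is the standard deviation of the 12 replicate ranges.
Mean of replicates: (4.0203 + 4.1918 + 3.8230 + 4.0203 + 4.0203 + 4.1714 + 4.1918 + 4.0203 + 4.1714 + 4.0203 + 2.8713 + 4.1918) / 12 = 47.71400 / 12 = 3.97617
Sum of squared deviations: (+0.04413)² + (+0.21563)² + (−0.15317)² + (+0.04413)² + (+0.04413)² + (+0.19523)² + (+0.21563)² + (+0.04413)² + (+0.19523)² + (+0.04413)² + (−1.10487)² + (+0.21563)² = 1.46965
Variance = 1.46965 / 12 = 0.12247
SE* = √0.12247

SE* = 0.3500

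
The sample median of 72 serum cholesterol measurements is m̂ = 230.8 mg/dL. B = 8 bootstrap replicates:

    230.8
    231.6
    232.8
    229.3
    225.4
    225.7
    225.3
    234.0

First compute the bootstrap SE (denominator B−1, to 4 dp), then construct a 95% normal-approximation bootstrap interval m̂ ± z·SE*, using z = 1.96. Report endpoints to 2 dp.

Mean of replicates = 229.3625; sum of squared deviations = 86.0188; SE* = √(86.0188/7) = 3.5055
Margin = 1.96 × 3.5055 = 6.871
Interval: 230.8 ± 6.871

(223.93, 237.67)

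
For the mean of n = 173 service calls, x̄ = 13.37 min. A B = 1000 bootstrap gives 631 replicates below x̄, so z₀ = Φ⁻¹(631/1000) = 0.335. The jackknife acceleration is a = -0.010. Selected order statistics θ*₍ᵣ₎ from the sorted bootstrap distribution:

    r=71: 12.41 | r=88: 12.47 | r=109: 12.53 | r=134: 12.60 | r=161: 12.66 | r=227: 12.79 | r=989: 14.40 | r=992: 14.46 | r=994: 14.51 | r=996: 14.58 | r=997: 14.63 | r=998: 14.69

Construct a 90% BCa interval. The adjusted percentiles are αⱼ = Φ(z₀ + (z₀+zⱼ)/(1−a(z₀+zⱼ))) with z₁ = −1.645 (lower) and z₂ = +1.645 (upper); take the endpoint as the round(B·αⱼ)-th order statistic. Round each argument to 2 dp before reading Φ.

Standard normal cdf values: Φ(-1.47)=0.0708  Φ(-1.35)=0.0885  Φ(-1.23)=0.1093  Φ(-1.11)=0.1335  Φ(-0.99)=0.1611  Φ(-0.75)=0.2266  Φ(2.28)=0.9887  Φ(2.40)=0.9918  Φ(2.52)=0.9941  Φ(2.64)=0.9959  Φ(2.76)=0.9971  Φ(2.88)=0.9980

Lower: z₀ + z₁ = 0.335 + (-1.645) = -1.310; 1 − a(z₀+z₁) = 1 − (-0.010)(-1.310) = 0.9869; argument = 0.335 + (-1.310)/0.9869 = -0.9924 → -0.99.
α₁ = Φ(-0.99) = 0.1611; rank = round(1000 × 0.1611) = 161; θ*₍161₎ = 12.66.
Upper: z₀ + z₂ = 1.980; 1 − a(z₀+z₂) = 1.0198; argument = 2.2766 → 2.28; α₂ = 0.9887; rank = 989; θ*₍989₎ = 14.40.

(12.66, 14.40)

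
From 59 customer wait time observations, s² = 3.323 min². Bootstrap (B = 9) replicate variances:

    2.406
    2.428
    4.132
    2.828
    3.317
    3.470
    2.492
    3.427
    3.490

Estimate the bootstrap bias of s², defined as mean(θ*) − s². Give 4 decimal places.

bias = −0.2130

mean(θ*) = (2.406 + 2.428 + 4.132 + 2.828 + 3.317 + 3.470 + 2.492 + 3.427 + 3.490) / 9 = 3.11000
bias = 3.11000 − 3.323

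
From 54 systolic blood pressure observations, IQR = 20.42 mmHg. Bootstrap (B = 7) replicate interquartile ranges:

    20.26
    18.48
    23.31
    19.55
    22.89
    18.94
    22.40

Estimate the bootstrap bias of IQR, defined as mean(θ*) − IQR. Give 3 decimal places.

bias = +0.413

mean(θ*) = (20.26 + 18.48 + 23.31 + 19.55 + 22.89 + 18.94 + 22.40) / 7 = 20.8329
bias = 20.8329 − 20.42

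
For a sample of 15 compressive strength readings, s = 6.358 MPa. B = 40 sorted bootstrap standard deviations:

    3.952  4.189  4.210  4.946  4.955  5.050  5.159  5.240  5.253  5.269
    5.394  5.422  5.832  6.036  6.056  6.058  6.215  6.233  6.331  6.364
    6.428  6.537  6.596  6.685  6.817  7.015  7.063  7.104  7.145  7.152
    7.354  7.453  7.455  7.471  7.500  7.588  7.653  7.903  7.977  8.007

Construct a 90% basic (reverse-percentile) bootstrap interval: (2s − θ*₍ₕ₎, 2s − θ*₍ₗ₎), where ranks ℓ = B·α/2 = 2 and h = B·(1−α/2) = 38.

(4.813, 8.527)

Percentile endpoints at ranks 2 and 38: θ*₍2₎ = 4.189, θ*₍38₎ = 7.903.
Basic interval reflects these around s:
  lower = 2 × 6.358 − 7.903 = 4.813
  upper = 2 × 6.358 − 4.189 = 8.527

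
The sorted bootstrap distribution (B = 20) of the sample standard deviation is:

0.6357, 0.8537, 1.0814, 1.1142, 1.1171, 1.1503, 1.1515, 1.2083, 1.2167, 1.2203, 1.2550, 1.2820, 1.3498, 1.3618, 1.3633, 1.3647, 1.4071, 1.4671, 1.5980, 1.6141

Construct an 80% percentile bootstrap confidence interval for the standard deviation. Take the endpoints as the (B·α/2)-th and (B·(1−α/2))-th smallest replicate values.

(0.8537, 1.4671)

α = 0.20; lower rank = 20 × 0.100 = 2; upper rank = 20 × 0.900 = 18.
The 2nd smallest replicate is 0.8537; the 18th is 1.4671.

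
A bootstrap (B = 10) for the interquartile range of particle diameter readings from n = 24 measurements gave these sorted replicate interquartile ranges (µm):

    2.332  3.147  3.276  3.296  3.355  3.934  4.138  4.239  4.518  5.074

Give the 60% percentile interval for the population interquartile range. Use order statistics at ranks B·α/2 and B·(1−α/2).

(3.147, 4.239)

α = 0.40; lower rank = 10 × 0.200 = 2; upper rank = 10 × 0.800 = 8.
The 2nd smallest replicate is 3.147; the 8th is 4.239.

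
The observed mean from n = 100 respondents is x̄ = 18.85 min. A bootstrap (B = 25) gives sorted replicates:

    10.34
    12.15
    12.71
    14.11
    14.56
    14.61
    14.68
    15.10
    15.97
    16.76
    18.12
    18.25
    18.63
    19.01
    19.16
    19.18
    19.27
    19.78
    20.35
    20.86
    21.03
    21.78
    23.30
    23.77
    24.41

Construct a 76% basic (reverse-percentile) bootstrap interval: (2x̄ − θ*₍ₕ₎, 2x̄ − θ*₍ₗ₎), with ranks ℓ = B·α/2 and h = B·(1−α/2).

Percentile endpoints at ranks 3 and 22: θ*₍3₎ = 12.71, θ*₍22₎ = 21.78.
Basic interval reflects these around x̄:
  lower = 2 × 18.85 − 21.78 = 15.92
  upper = 2 × 18.85 − 12.71 = 24.99

(15.92, 24.99)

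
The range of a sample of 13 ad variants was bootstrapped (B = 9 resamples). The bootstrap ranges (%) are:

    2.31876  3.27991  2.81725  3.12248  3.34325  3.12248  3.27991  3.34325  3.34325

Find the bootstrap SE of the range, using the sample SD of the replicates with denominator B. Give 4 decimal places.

Bootstrap SE is the standard deviation of the 9 replicate ranges.
Mean of replicates: (2.31876 + 3.27991 + 2.81725 + 3.12248 + 3.34325 + 3.12248 + 3.27991 + 3.34325 + 3.34325) / 9 = 27.970540 / 9 = 3.107838
Sum of squared deviations: (−0.789078)² + (+0.172072)² + (−0.290588)² + (+0.014642)² + (+0.235412)² + (+0.014642)² + (+0.172072)² + (+0.235412)² + (+0.235412)² = 0.932988
Variance = 0.932988 / 9 = 0.103665
SE* = √0.103665

SE* = 0.3220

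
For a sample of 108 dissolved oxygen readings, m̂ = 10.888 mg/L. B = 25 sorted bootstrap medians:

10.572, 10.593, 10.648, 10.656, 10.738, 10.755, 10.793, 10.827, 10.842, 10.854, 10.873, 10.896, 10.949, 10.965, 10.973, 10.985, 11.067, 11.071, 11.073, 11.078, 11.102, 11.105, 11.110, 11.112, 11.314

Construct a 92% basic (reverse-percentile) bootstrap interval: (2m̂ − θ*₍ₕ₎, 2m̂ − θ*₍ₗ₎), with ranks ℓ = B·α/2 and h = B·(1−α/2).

Percentile endpoints at ranks 1 and 24: θ*₍1₎ = 10.572, θ*₍24₎ = 11.112.
Basic interval reflects these around m̂:
  lower = 2 × 10.888 − 11.112 = 10.664
  upper = 2 × 10.888 − 10.572 = 11.204

(10.664, 11.204)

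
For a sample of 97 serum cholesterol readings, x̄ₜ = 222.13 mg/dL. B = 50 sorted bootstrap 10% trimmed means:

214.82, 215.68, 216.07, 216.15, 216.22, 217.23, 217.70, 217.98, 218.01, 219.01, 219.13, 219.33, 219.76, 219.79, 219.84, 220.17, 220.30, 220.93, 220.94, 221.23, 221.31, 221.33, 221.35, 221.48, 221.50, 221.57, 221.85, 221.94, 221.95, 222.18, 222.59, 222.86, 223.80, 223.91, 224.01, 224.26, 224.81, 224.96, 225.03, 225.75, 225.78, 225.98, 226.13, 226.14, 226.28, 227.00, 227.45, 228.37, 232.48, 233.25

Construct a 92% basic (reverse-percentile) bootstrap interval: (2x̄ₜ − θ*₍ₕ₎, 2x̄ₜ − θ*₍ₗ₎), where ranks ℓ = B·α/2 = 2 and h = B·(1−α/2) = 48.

Percentile endpoints at ranks 2 and 48: θ*₍2₎ = 215.68, θ*₍48₎ = 228.37.
Basic interval reflects these around x̄ₜ:
  lower = 2 × 222.13 − 228.37 = 215.89
  upper = 2 × 222.13 − 215.68 = 228.58

(215.89, 228.58)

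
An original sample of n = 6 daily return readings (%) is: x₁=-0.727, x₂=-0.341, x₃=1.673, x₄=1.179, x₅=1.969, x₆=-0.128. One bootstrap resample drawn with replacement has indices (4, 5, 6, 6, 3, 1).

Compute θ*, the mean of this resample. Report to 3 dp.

Resample values: 1.179, 1.969, -0.128, -0.128, 1.673, -0.727.
Mean = (1.179 + 1.969 + (-0.128) + (-0.128) + 1.673 + (-0.727)) / 6 = 3.8380 / 6 = 0.640

θ* = 0.640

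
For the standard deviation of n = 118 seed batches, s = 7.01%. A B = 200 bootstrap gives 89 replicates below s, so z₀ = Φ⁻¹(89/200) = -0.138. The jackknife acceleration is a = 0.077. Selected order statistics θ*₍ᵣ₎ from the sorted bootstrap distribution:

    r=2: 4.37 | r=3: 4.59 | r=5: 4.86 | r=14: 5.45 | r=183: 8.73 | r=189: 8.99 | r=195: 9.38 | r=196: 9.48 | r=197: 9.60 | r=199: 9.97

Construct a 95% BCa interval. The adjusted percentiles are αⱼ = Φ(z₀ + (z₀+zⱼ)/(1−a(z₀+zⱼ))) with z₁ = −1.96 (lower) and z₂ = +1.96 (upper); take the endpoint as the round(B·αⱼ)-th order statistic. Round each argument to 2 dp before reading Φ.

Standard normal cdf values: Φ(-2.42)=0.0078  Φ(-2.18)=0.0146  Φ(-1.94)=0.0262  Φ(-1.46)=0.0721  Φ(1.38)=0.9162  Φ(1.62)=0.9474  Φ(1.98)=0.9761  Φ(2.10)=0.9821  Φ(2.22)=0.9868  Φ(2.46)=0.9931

(4.86, 9.38)

Lower: z₀ + z₁ = -0.138 + (-1.960) = -2.098; 1 − a(z₀+z₁) = 1 − (0.077)(-2.098) = 1.1615; argument = -0.138 + (-2.098)/1.1615 = -1.9442 → -1.94.
α₁ = Φ(-1.94) = 0.0262; rank = round(200 × 0.0262) = 5; θ*₍5₎ = 4.86.
Upper: z₀ + z₂ = 1.822; 1 − a(z₀+z₂) = 0.8597; argument = 1.9813 → 1.98; α₂ = 0.9761; rank = 195; θ*₍195₎ = 9.38.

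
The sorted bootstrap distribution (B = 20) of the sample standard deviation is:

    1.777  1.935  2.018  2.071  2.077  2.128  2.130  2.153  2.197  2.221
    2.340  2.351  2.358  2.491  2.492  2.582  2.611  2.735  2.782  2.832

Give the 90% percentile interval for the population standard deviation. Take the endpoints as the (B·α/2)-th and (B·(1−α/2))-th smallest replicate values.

α = 0.10; lower rank = 20 × 0.050 = 1; upper rank = 20 × 0.950 = 19.
The 1st smallest replicate is 1.777; the 19th is 2.782.

(1.777, 2.782)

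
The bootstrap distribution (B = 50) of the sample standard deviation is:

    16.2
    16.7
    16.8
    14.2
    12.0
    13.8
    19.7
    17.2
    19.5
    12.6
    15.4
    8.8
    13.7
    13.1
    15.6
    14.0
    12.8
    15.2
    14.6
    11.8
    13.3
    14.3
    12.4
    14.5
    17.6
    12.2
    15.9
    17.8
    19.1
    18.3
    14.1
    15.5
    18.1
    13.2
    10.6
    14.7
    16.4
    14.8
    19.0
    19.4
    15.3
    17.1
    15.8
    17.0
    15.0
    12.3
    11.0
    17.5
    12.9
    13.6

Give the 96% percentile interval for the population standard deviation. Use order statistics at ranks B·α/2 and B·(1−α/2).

(8.8, 19.5)

Sorted replicates: 8.8, 10.6, 11.0, 11.8, 12.0, 12.2, 12.3, 12.4, 12.6, 12.8, 12.9, 13.1, 13.2, 13.3, 13.6, 13.7, 13.8, 14.0, 14.1, 14.2, 14.3, 14.5, 14.6, 14.7, 14.8, 15.0, 15.2, 15.3, 15.4, 15.5, 15.6, 15.8, 15.9, 16.2, 16.4, 16.7, 16.8, 17.0, 17.1, 17.2, 17.5, 17.6, 17.8, 18.1, 18.3, 19.0, 19.1, 19.4, 19.5, 19.7
α = 0.04; lower rank = 50 × 0.020 = 1; upper rank = 50 × 0.980 = 49.
The 1st smallest replicate is 8.8; the 49th is 19.5.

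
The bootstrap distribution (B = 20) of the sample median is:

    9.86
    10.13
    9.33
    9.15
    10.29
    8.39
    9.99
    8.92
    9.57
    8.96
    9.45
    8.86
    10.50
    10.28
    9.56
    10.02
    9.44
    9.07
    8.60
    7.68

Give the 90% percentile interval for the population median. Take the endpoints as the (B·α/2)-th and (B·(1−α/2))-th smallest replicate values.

Sorted replicates: 7.68, 8.39, 8.60, 8.86, 8.92, 8.96, 9.07, 9.15, 9.33, 9.44, 9.45, 9.56, 9.57, 9.86, 9.99, 10.02, 10.13, 10.28, 10.29, 10.50
α = 0.10; lower rank = 20 × 0.050 = 1; upper rank = 20 × 0.950 = 19.
The 1st smallest replicate is 7.68; the 19th is 10.29.

(7.68, 10.29)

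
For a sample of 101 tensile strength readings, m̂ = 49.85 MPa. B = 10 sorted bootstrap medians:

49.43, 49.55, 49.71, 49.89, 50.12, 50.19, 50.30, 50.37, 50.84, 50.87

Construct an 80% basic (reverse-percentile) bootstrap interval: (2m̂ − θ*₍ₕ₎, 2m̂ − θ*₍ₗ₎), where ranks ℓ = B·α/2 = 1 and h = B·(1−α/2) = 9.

Percentile endpoints at ranks 1 and 9: θ*₍1₎ = 49.43, θ*₍9₎ = 50.84.
Basic interval reflects these around m̂:
  lower = 2 × 49.85 − 50.84 = 48.86
  upper = 2 × 49.85 − 49.43 = 50.27

(48.86, 50.27)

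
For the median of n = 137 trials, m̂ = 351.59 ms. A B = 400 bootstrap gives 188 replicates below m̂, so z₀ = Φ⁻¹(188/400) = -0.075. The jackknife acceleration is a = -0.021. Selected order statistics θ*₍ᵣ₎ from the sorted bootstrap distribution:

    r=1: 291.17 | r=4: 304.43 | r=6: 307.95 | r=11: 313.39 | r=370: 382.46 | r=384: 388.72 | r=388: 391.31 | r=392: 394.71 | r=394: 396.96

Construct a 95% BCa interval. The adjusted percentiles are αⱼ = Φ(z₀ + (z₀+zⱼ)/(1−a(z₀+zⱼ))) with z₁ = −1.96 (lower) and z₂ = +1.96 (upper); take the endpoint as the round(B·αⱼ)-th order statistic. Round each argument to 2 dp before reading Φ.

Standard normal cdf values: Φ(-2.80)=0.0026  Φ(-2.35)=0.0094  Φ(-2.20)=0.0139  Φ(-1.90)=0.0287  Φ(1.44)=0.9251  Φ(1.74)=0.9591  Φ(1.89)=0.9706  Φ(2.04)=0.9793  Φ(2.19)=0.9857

(307.95, 388.72)

Lower: z₀ + z₁ = -0.075 + (-1.960) = -2.035; 1 − a(z₀+z₁) = 1 − (-0.021)(-2.035) = 0.9573; argument = -0.075 + (-2.035)/0.9573 = -2.2008 → -2.20.
α₁ = Φ(-2.20) = 0.0139; rank = round(400 × 0.0139) = 6; θ*₍6₎ = 307.95.
Upper: z₀ + z₂ = 1.885; 1 − a(z₀+z₂) = 1.0396; argument = 1.7382 → 1.74; α₂ = 0.9591; rank = 384; θ*₍384₎ = 388.72.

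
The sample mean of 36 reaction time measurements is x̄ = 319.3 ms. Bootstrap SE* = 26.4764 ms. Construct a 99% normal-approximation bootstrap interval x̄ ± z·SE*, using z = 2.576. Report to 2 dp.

Margin = 2.576 × 26.4764 = 68.203
Interval: 319.3 ± 68.203

(251.10, 387.50)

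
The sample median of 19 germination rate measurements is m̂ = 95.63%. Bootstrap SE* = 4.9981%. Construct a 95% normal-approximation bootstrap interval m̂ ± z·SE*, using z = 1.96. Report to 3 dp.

(85.834, 105.426)

Margin = 1.96 × 4.9981 = 9.7963
Interval: 95.63 ± 9.7963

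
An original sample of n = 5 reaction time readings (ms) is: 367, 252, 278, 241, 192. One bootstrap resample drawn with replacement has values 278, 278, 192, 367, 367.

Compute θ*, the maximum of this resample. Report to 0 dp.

θ* = 367

Maximum = 367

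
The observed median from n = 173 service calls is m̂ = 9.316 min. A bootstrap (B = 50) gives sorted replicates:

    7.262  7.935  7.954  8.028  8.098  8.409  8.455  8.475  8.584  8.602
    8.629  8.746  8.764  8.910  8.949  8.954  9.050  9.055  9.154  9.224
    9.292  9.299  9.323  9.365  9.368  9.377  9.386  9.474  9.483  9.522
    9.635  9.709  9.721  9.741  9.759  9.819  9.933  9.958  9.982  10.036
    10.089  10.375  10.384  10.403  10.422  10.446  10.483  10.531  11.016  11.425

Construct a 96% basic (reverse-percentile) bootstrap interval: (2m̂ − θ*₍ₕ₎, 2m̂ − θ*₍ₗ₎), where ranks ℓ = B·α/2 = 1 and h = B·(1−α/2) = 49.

(7.616, 11.370)

Percentile endpoints at ranks 1 and 49: θ*₍1₎ = 7.262, θ*₍49₎ = 11.016.
Basic interval reflects these around m̂:
  lower = 2 × 9.316 − 11.016 = 7.616
  upper = 2 × 9.316 − 7.262 = 11.370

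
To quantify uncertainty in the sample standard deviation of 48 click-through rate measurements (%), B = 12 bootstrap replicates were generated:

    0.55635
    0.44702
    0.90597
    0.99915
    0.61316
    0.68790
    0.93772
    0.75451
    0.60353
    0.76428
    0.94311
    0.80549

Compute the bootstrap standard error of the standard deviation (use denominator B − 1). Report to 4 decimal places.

SE* = 0.1747

Bootstrap SE is the standard deviation of the 12 replicate standard deviations.
Mean of replicates: (0.55635 + 0.44702 + 0.90597 + 0.99915 + 0.61316 + 0.68790 + 0.93772 + 0.75451 + 0.60353 + 0.76428 + 0.94311 + 0.80549) / 12 = 9.018190 / 12 = 0.751516
Sum of squared deviations: (−0.195166)² + (−0.304496)² + (+0.154454)² + (+0.247634)² + (−0.138356)² + (−0.063616)² + (+0.186204)² + (+0.002994)² + (−0.147986)² + (+0.012764)² + (+0.191594)² + (+0.053974)² = 0.335541
Variance = 0.335541 / 11 = 0.030504
SE* = √0.030504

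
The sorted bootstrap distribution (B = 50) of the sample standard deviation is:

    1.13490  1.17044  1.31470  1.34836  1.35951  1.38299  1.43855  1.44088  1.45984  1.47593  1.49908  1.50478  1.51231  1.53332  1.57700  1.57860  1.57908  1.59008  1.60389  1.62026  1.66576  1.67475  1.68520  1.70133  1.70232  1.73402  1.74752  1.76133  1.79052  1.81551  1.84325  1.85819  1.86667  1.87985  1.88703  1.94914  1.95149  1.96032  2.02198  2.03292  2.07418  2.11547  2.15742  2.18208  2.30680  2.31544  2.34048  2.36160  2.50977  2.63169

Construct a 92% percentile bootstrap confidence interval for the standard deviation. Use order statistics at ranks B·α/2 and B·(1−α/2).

(1.17044, 2.36160)

α = 0.08; lower rank = 50 × 0.040 = 2; upper rank = 50 × 0.960 = 48.
The 2nd smallest replicate is 1.17044; the 48th is 2.36160.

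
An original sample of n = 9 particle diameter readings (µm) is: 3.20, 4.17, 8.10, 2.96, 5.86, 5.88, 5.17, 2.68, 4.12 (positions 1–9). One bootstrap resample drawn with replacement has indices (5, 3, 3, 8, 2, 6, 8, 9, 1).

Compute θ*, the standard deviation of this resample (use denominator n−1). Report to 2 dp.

Resample values: 5.86, 8.10, 8.10, 2.68, 4.17, 5.88, 2.68, 4.12, 3.20.
Mean = 4.9767; sum of squared deviations = 36.1972
s² = 36.1972 / 8 = 4.5246
s = √4.5246 = 2.13

θ* = 2.13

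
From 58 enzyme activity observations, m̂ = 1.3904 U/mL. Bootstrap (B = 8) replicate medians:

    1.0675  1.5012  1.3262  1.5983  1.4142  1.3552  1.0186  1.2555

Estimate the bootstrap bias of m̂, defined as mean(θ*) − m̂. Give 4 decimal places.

mean(θ*) = (1.0675 + 1.5012 + 1.3262 + 1.5983 + 1.4142 + 1.3552 + 1.0186 + 1.2555) / 8 = 1.31709
bias = 1.31709 − 1.3904

bias = −0.0733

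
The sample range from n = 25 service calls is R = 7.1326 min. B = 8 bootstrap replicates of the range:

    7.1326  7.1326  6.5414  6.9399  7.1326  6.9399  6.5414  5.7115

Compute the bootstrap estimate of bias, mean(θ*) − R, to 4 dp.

bias = −0.3736

mean(θ*) = (7.1326 + 7.1326 + 6.5414 + 6.9399 + 7.1326 + 6.9399 + 6.5414 + 5.7115) / 8 = 6.75899
bias = 6.75899 − 7.1326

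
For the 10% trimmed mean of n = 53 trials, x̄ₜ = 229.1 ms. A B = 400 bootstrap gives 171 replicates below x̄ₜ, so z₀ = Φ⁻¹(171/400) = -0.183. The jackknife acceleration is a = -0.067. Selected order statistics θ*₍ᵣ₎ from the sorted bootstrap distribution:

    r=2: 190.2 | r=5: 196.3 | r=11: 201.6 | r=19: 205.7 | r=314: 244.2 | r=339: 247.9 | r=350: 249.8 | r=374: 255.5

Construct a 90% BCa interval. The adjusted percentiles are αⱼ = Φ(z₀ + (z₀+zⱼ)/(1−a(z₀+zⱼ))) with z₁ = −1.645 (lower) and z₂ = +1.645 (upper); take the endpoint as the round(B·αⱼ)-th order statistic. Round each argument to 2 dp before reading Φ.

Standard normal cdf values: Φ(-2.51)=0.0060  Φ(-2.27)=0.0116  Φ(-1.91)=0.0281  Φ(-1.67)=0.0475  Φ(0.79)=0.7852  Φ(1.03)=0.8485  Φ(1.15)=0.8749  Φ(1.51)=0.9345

(196.3, 249.8)

Lower: z₀ + z₁ = -0.183 + (-1.645) = -1.828; 1 − a(z₀+z₁) = 1 − (-0.067)(-1.828) = 0.8775; argument = -0.183 + (-1.828)/0.8775 = -2.2661 → -2.27.
α₁ = Φ(-2.27) = 0.0116; rank = round(400 × 0.0116) = 5; θ*₍5₎ = 196.3.
Upper: z₀ + z₂ = 1.462; 1 − a(z₀+z₂) = 1.0980; argument = 1.1486 → 1.15; α₂ = 0.8749; rank = 350; θ*₍350₎ = 249.8.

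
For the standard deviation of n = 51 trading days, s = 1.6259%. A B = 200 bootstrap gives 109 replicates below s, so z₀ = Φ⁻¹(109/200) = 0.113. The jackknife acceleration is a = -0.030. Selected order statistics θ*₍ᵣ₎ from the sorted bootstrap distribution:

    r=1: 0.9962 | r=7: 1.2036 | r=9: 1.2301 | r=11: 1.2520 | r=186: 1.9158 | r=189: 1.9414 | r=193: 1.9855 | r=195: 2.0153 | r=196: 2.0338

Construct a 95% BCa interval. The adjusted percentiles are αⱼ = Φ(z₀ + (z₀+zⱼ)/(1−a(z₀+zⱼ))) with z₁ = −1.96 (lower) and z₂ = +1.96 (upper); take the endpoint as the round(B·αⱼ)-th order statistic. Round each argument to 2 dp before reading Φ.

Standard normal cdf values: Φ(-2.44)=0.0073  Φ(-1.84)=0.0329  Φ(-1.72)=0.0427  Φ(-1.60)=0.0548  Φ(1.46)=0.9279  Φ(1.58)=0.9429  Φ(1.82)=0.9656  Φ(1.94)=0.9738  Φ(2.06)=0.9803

(1.2036, 2.0338)

Lower: z₀ + z₁ = 0.113 + (-1.960) = -1.847; 1 − a(z₀+z₁) = 1 − (-0.030)(-1.847) = 0.9446; argument = 0.113 + (-1.847)/0.9446 = -1.8423 → -1.84.
α₁ = Φ(-1.84) = 0.0329; rank = round(200 × 0.0329) = 7; θ*₍7₎ = 1.2036.
Upper: z₀ + z₂ = 2.073; 1 − a(z₀+z₂) = 1.0622; argument = 2.0646 → 2.06; α₂ = 0.9803; rank = 196; θ*₍196₎ = 2.0338.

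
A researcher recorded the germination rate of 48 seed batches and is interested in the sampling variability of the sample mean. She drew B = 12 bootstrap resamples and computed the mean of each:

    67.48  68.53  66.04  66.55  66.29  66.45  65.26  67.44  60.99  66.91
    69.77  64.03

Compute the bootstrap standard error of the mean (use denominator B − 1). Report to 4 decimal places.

Bootstrap SE is the standard deviation of the 12 replicate means.
Mean of replicates: (67.48 + 68.53 + 66.04 + 66.55 + 66.29 + 66.45 + 65.26 + 67.44 + 60.99 + 66.91 + 69.77 + 64.03) / 12 = 795.74000 / 12 = 66.31167
Sum of squared deviations: (+1.16833)² + (+2.21833)² + (−0.27167)² + (+0.23833)² + (−0.02167)² + (+0.13833)² + (−1.05167)² + (+1.12833)² + (−5.32167)² + (+0.59833)² + (+3.45833)² + (−2.28167)² = 54.65957
Variance = 54.65957 / 11 = 4.96905
SE* = √4.96905

SE* = 2.2291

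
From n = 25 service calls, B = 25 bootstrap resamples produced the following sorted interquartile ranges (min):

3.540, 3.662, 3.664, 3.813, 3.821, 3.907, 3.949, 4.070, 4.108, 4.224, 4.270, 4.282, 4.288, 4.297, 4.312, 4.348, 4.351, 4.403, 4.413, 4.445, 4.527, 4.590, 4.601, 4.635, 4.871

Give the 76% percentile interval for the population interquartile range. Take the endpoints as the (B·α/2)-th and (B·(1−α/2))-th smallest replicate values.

α = 0.24; lower rank = 25 × 0.120 = 3; upper rank = 25 × 0.880 = 22.
The 3rd smallest replicate is 3.664; the 22nd is 4.590.

(3.664, 4.590)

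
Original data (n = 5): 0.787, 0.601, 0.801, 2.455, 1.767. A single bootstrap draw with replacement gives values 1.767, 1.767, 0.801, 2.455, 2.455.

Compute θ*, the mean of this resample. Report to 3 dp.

Mean = (1.767 + 1.767 + 0.801 + 2.455 + 2.455) / 5 = 9.2450 / 5 = 1.849

θ* = 1.849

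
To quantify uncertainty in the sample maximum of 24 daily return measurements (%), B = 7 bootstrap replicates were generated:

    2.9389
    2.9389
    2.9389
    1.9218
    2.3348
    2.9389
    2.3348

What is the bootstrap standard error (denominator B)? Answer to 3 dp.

SE* = 0.389

Bootstrap SE is the standard deviation of the 7 replicate maximums.
Mean of replicates: (2.9389 + 2.9389 + 2.9389 + 1.9218 + 2.3348 + 2.9389 + 2.3348) / 7 = 18.34700 / 7 = 2.62100
Sum of squared deviations: (+0.31790)² + (+0.31790)² + (+0.31790)² + (−0.69920)² + (−0.28620)² + (+0.31790)² + (−0.28620)² = 1.05694
Variance = 1.05694 / 7 = 0.15099
SE* = √0.15099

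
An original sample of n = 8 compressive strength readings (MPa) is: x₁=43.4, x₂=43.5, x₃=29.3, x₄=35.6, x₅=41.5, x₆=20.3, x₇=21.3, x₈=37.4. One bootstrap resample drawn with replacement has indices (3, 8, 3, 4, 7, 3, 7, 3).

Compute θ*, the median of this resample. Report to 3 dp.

Resample values: 29.3, 37.4, 29.3, 35.6, 21.3, 29.3, 21.3, 29.3.
Sorted: 21.3, 21.3, 29.3, 29.3, 29.3, 29.3, 35.6, 37.4
Median = average of the two middle values = 29.300

θ* = 29.300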